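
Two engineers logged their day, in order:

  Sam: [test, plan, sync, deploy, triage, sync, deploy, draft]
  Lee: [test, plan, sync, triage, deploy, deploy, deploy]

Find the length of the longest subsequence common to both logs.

Taking test (Sam #1, Lee #1), then plan (Sam #2, Lee #2), then sync (Sam #3, Lee #3), then deploy (Sam #4, Lee #6), then deploy (Sam #7, Lee #7) gives a common subsequence of length 5, and the DP table's final entry dp[8][7] is also 5, so no common subsequence is longer.

5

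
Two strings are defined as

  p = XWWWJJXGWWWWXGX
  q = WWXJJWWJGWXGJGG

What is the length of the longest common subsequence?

Pick W at p[2]=q[1]; then W at p[3]=q[2]; then J at p[5]=q[4]; then J at p[6]=q[5]; then W at p[9]=q[6]; then W at p[10]=q[7]; then W at p[12]=q[10]; then X at p[13]=q[11]; then G at p[14]=q[15]; all 9 characters appear in both, in order, and the DP table's final entry dp[15][15] is also 9, so no common subsequence is longer.

9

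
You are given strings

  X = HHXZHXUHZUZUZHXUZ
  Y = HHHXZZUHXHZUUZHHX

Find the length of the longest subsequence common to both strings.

One common subsequence of length 13: H at X[1]=Y[2], H at X[2]=Y[3], X at X[3]=Y[4], Z at X[4]=Y[6], H at X[5]=Y[8], X at X[6]=Y[9], H at X[8]=Y[10], Z at X[9]=Y[11], U at X[10]=Y[12], U at X[12]=Y[13], Z at X[13]=Y[14], H at X[14]=Y[16], X at X[15]=Y[17], and the DP table's final entry dp[17][17] is also 13, so no common subsequence is longer.

13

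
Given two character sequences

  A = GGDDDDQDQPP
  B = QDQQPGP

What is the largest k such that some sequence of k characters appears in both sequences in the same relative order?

Match D at A[6]=B[2], Q at A[7]=B[3], Q at A[9]=B[4], P at A[10]=B[5], P at A[11]=B[7] — 5 characters in the same relative order in both. Since dp[11][7] = 5, nothing longer is possible.

5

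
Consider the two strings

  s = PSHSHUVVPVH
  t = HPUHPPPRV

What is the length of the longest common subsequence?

Let dp[i][j] be the LCS length of the first i characters of s and the first j characters of t. dp[i][j] = dp[i-1][j-1]+1 when the i-th and j-th characters match, else max(dp[i-1][j], dp[i][j-1]).
    ·  H  P  U  H  P  P  P  R  V
 ·  0  0  0  0  0  0  0  0  0  0
 P  0  0  1  1  1  1  1  1  1  1
 S  0  0  1  1  1  1  1  1  1  1
 H  0  1  1  1  2  2  2  2  2  2
 S  0  1  1  1  2  2  2  2  2  2
 H  0  1  1  1  2  2  2  2  2  2
 U  0  1  1  2  2  2  2  2  2  2
 V  0  1  1  2  2  2  2  2  2  3
 V  0  1  1  2  2  2  2  2  2  3
 P  0  1  2  2  2  3  3  3  3  3
 V  0  1  2  2  2  3  3  3  3  4
 H  0  1  2  2  3  3  3  3  3  4
dp[11][9] = 4. One LCS (by backtracking along matches): PHPV.

4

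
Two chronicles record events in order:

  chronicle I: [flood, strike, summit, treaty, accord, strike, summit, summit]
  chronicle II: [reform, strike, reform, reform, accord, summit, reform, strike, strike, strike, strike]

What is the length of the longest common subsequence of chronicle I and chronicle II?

3

One common subsequence of length 3: strike at chronicle I[2]=chronicle II[2]; then summit at chronicle I[3]=chronicle II[6]; then strike at chronicle I[6]=chronicle II[11], and the DP table's final entry dp[8][11] is also 3, so no common subsequence is longer.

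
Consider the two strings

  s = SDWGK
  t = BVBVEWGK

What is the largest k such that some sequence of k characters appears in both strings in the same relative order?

3

Let dp[i][j] be the LCS length of the first i characters of s and the first j characters of t. dp[i][j] = dp[i-1][j-1]+1 when the i-th and j-th characters match, else max(dp[i-1][j], dp[i][j-1]).
    ·  B  V  B  V  E  W  G  K
 ·  0  0  0  0  0  0  0  0  0
 S  0  0  0  0  0  0  0  0  0
 D  0  0  0  0  0  0  0  0  0
 W  0  0  0  0  0  0  1  1  1
 G  0  0  0  0  0  0  1  2  2
 K  0  0  0  0  0  0  1  2  3
dp[5][8] = 3. One LCS (by backtracking along matches): WGK.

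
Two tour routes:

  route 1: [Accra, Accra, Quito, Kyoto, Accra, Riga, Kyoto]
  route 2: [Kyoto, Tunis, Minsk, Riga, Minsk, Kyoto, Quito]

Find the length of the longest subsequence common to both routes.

One common subsequence of length 3: Kyoto at route 1[4]=route 2[1], then Riga at route 1[6]=route 2[4], then Kyoto at route 1[7]=route 2[6]. dp[7][7] = 3 confirms this is the maximum.

3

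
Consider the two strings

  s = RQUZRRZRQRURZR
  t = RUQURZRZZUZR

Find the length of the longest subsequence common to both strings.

9

Taking R at s[1]=t[1]; then Q at s[2]=t[3]; then U at s[3]=t[4]; then Z at s[4]=t[6]; then R at s[5]=t[7]; then Z at s[7]=t[9]; then U at s[11]=t[10]; then Z at s[13]=t[11]; then R at s[14]=t[12] gives a common subsequence of length 9, and the DP table's final entry dp[14][12] is also 9, so no common subsequence is longer.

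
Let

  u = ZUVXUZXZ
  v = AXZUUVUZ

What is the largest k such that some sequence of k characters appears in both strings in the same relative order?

5

Pick Z [1,3]; then U [2,5]; then V [3,6]; then U [5,7]; then Z [8,8]; all 5 characters appear in both, in order, and the DP table's final entry dp[8][8] is also 5, so no common subsequence is longer.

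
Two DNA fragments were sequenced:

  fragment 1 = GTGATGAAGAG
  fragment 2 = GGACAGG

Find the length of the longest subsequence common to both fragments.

Let dp[i][j] be the LCS length of the first i bases of fragment 1 and the first j bases of fragment 2. dp[i][j] = dp[i-1][j-1]+1 when the i-th and j-th bases match, else max(dp[i-1][j], dp[i][j-1]).
    ·  G  G  A  C  A  G  G
 ·  0  0  0  0  0  0  0  0
 G  0  1  1  1  1  1  1  1
 T  0  1  1  1  1  1  1  1
 G  0  1  2  2  2  2  2  2
 A  0  1  2  3  3  3  3  3
 T  0  1  2  3  3  3  3  3
 G  0  1  2  3  3  3  4  4
 A  0  1  2  3  3  4  4  4
 A  0  1  2  3  3  4  4  4
 G  0  1  2  3  3  4  5  5
 A  0  1  2  3  3  4  5  5
 G  0  1  2  3  3  4  5  6
dp[11][7] = 6. One LCS (by backtracking along matches): GGAAGG.

6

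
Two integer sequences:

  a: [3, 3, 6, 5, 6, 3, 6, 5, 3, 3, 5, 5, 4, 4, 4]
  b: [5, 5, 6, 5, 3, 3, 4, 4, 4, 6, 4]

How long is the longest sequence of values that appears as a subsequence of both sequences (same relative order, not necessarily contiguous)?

8

Taking 5 at a[4]=b[2], then 6 at a[7]=b[3], then 5 at a[8]=b[4], then 3 at a[9]=b[5], then 3 at a[10]=b[6], then 4 at a[13]=b[8], then 4 at a[14]=b[9], then 4 at a[15]=b[11] gives a common subsequence of length 8. The LCS DP gives dp[15][11] = 8, so this is optimal.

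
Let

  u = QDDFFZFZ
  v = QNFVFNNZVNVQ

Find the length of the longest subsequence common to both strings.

4

Let dp[i][j] be the LCS length of the first i characters of u and the first j characters of v. dp[i][j] = dp[i-1][j-1]+1 when the i-th and j-th characters match, else max(dp[i-1][j], dp[i][j-1]).
    ·  Q  N  F  V  F  N  N  Z  V  N  V  Q
 ·  0  0  0  0  0  0  0  0  0  0  0  0  0
 Q  0  1  1  1  1  1  1  1  1  1  1  1  1
 D  0  1  1  1  1  1  1  1  1  1  1  1  1
 D  0  1  1  1  1  1  1  1  1  1  1  1  1
 F  0  1  1  2  2  2  2  2  2  2  2  2  2
 F  0  1  1  2  2  3  3  3  3  3  3  3  3
 Z  0  1  1  2  2  3  3  3  4  4  4  4  4
 F  0  1  1  2  2  3  3  3  4  4  4  4  4
 Z  0  1  1  2  2  3  3  3  4  4  4  4  4
dp[8][12] = 4. One LCS (by backtracking along matches): QFFZ.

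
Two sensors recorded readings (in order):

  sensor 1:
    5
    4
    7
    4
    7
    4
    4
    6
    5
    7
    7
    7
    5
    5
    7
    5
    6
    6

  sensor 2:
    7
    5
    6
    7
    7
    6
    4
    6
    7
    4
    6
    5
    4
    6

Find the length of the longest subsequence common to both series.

8

One common subsequence of length 8: 5 [1,2], then 7 [3,5], then 4 [4,7], then 7 [5,9], then 4 [7,10], then 6 [8,11], then 5 [9,12], then 6 [18,14], and the DP table's final entry dp[18][14] is also 8, so no common subsequence is longer.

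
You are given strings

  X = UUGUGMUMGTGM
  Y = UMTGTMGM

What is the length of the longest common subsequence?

6

Let dp[i][j] be the LCS length of the first i characters of X and the first j characters of Y. dp[i][j] = dp[i-1][j-1]+1 when the i-th and j-th characters match, else max(dp[i-1][j], dp[i][j-1]).
    ·  U  M  T  G  T  M  G  M
 ·  0  0  0  0  0  0  0  0  0
 U  0  1  1  1  1  1  1  1  1
 U  0  1  1  1  1  1  1  1  1
 G  0  1  1  1  2  2  2  2  2
 U  0  1  1  1  2  2  2  2  2
 G  0  1  1  1  2  2  2  3  3
 M  0  1  2  2  2  2  3  3  4
 U  0  1  2  2  2  2  3  3  4
 M  0  1  2  2  2  2  3  3  4
 G  0  1  2  2  3  3  3  4  4
 T  0  1  2  3  3  4  4  4  4
 G  0  1  2  3  4  4  4  5  5
 M  0  1  2  3  4  4  5  5  6
dp[12][8] = 6. One LCS (by backtracking along matches): UMGTGM.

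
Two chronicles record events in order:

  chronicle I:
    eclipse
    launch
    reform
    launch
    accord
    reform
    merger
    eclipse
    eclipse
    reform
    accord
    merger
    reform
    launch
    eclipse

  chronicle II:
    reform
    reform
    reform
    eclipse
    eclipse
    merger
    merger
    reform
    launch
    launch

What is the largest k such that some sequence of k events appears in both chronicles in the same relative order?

One common subsequence of length 7: reform (chronicle I #3, chronicle II #2), then reform (chronicle I #6, chronicle II #3), then eclipse (chronicle I #8, chronicle II #4), then eclipse (chronicle I #9, chronicle II #5), then merger (chronicle I #12, chronicle II #7), then reform (chronicle I #13, chronicle II #8), then launch (chronicle I #14, chronicle II #10), and the DP table's final entry dp[15][10] is also 7, so no common subsequence is longer.

7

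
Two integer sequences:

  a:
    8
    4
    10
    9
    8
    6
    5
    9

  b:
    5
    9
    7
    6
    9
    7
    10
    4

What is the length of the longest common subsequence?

3

Let dp[i][j] be the LCS length of the first i values of a and the first j values of b. dp[i][j] = dp[i-1][j-1]+1 when the i-th and j-th values match, else max(dp[i-1][j], dp[i][j-1]).
    ·  5  9  7  6  9  7 10  4
 ·  0  0  0  0  0  0  0  0  0
 8  0  0  0  0  0  0  0  0  0
 4  0  0  0  0  0  0  0  0  1
10  0  0  0  0  0  0  0  1  1
 9  0  0  1  1  1  1  1  1  1
 8  0  0  1  1  1  1  1  1  1
 6  0  0  1  1  2  2  2  2  2
 5  0  1  1  1  2  2  2  2  2
 9  0  1  2  2  2  3  3  3  3
dp[8][8] = 3. One LCS (by backtracking along matches): 9, 6, 9.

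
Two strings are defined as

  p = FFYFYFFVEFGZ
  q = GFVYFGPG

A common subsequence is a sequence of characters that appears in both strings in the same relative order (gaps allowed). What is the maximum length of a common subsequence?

Let dp[i][j] be the LCS length of the first i characters of p and the first j characters of q. dp[i][j] = dp[i-1][j-1]+1 when the i-th and j-th characters match, else max(dp[i-1][j], dp[i][j-1]).
    ·  G  F  V  Y  F  G  P  G
 ·  0  0  0  0  0  0  0  0  0
 F  0  0  1  1  1  1  1  1  1
 F  0  0  1  1  1  2  2  2  2
 Y  0  0  1  1  2  2  2  2  2
 F  0  0  1  1  2  3  3  3  3
 Y  0  0  1  1  2  3  3  3  3
 F  0  0  1  1  2  3  3  3  3
 F  0  0  1  1  2  3  3  3  3
 V  0  0  1  2  2  3  3  3  3
 E  0  0  1  2  2  3  3  3  3
 F  0  0  1  2  2  3  3  3  3
 G  0  1  1  2  2  3  4  4  4
 Z  0  1  1  2  2  3  4  4  4
dp[12][8] = 4. One LCS (by backtracking along matches): FYFG.

4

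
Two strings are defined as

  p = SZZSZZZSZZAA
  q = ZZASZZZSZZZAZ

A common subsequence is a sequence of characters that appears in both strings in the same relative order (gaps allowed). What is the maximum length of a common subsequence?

Match Z [2,1] → Z [3,2] → S [4,4] → Z [5,5] → Z [6,6] → Z [7,7] → S [8,8] → Z [9,10] → Z [10,11] → A [11,12] — 10 characters in the same relative order in both, and the DP table's final entry dp[12][13] is also 10, so no common subsequence is longer.

10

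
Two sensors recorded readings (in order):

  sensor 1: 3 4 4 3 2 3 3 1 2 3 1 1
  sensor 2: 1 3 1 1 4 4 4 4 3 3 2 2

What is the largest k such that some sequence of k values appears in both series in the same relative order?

6

Let dp[i][j] be the LCS length of the first i values of sensor 1 and the first j values of sensor 2. dp[i][j] = dp[i-1][j-1]+1 when the i-th and j-th values match, else max(dp[i-1][j], dp[i][j-1]).
    ·  1  3  1  1  4  4  4  4  3  3  2  2
 ·  0  0  0  0  0  0  0  0  0  0  0  0  0
 3  0  0  1  1  1  1  1  1  1  1  1  1  1
 4  0  0  1  1  1  2  2  2  2  2  2  2  2
 4  0  0  1  1  1  2  3  3  3  3  3  3  3
 3  0  0  1  1  1  2  3  3  3  4  4  4  4
 2  0  0  1  1  1  2  3  3  3  4  4  5  5
 3  0  0  1  1  1  2  3  3  3  4  5  5  5
 3  0  0  1  1  1  2  3  3  3  4  5  5  5
 1  0  1  1  2  2  2  3  3  3  4  5  5  5
 2  0  1  1  2  2  2  3  3  3  4  5  6  6
 3  0  1  2  2  2  2  3  3  3  4  5  6  6
 1  0  1  2  3  3  3  3  3  3  4  5  6  6
 1  0  1  2  3  4  4  4  4  4  4  5  6  6
dp[12][12] = 6. One LCS (by backtracking along matches): 3, 4, 4, 3, 2, 2.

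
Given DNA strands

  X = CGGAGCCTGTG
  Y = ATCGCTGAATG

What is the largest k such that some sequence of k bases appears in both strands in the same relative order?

Let dp[i][j] be the LCS length of the first i bases of X and the first j bases of Y. dp[i][j] = dp[i-1][j-1]+1 when the i-th and j-th bases match, else max(dp[i-1][j], dp[i][j-1]).
    ·  A  T  C  G  C  T  G  A  A  T  G
 ·  0  0  0  0  0  0  0  0  0  0  0  0
 C  0  0  0  1  1  1  1  1  1  1  1  1
 G  0  0  0  1  2  2  2  2  2  2  2  2
 G  0  0  0  1  2  2  2  3  3  3  3  3
 A  0  1  1  1  2  2  2  3  4  4  4  4
 G  0  1  1  1  2  2  2  3  4  4  4  5
 C  0  1  1  2  2  3  3  3  4  4  4  5
 C  0  1  1  2  2  3  3  3  4  4  4  5
 T  0  1  2  2  2  3  4  4  4  4  5  5
 G  0  1  2  2  3  3  4  5  5  5  5  6
 T  0  1  2  2  3  3  4  5  5  5  6  6
 G  0  1  2  2  3  3  4  5  5  5  6  7
dp[11][11] = 7. One LCS (by backtracking along matches): CGCTGTG.

7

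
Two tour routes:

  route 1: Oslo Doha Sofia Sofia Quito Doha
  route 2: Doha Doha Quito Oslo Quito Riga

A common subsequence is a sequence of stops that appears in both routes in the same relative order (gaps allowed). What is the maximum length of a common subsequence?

Pick Oslo (route 1 #1, route 2 #4), then Quito (route 1 #5, route 2 #5); all 2 stops appear in both, in order. The LCS DP gives dp[6][6] = 2, so this is optimal.

2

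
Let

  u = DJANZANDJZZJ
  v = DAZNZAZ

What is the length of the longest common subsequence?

6

Let dp[i][j] be the LCS length of the first i characters of u and the first j characters of v. dp[i][j] = dp[i-1][j-1]+1 when the i-th and j-th characters match, else max(dp[i-1][j], dp[i][j-1]).
    ·  D  A  Z  N  Z  A  Z
 ·  0  0  0  0  0  0  0  0
 D  0  1  1  1  1  1  1  1
 J  0  1  1  1  1  1  1  1
 A  0  1  2  2  2  2  2  2
 N  0  1  2  2  3  3  3  3
 Z  0  1  2  3  3  4  4  4
 A  0  1  2  3  3  4  5  5
 N  0  1  2  3  4  4  5  5
 D  0  1  2  3  4  4  5  5
 J  0  1  2  3  4  4  5  5
 Z  0  1  2  3  4  5  5  6
 Z  0  1  2  3  4  5  5  6
 J  0  1  2  3  4  5  5  6
dp[12][7] = 6. One LCS (by backtracking along matches): DANZAZ.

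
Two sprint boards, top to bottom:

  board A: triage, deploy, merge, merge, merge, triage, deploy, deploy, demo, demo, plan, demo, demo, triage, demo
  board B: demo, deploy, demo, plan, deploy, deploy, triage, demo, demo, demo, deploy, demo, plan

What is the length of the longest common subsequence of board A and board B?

One common subsequence of length 7: deploy [2,2] → deploy [7,5] → deploy [8,6] → demo [9,8] → demo [10,9] → demo [12,10] → demo [13,12]. Since dp[15][13] = 7, nothing longer is possible.

7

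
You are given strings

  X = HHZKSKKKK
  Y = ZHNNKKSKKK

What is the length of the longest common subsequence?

One common subsequence of length 6: H at X[1]=Y[2] → K at X[4]=Y[6] → S at X[5]=Y[7] → K at X[7]=Y[8] → K at X[8]=Y[9] → K at X[9]=Y[10]. Since dp[9][10] = 6, nothing longer is possible.

6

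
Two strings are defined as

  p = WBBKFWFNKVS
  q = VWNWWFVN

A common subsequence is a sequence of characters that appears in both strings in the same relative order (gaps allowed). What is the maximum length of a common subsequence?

Let dp[i][j] be the LCS length of the first i characters of p and the first j characters of q. dp[i][j] = dp[i-1][j-1]+1 when the i-th and j-th characters match, else max(dp[i-1][j], dp[i][j-1]).
    ·  V  W  N  W  W  F  V  N
 ·  0  0  0  0  0  0  0  0  0
 W  0  0  1  1  1  1  1  1  1
 B  0  0  1  1  1  1  1  1  1
 B  0  0  1  1  1  1  1  1  1
 K  0  0  1  1  1  1  1  1  1
 F  0  0  1  1  1  1  2  2  2
 W  0  0  1  1  2  2  2  2  2
 F  0  0  1  1  2  2  3  3  3
 N  0  0  1  2  2  2  3  3  4
 K  0  0  1  2  2  2  3  3  4
 V  0  1  1  2  2  2  3  4  4
 S  0  1  1  2  2  2  3  4  4
dp[11][8] = 4. One LCS (by backtracking along matches): WWFN.

4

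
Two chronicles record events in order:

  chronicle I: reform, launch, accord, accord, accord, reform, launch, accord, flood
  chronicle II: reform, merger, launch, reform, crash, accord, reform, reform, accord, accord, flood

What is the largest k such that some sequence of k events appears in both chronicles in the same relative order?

6

Match reform (chronicle I #1, chronicle II #1), launch (chronicle I #2, chronicle II #3), accord (chronicle I #3, chronicle II #6), accord (chronicle I #5, chronicle II #9), accord (chronicle I #8, chronicle II #10), flood (chronicle I #9, chronicle II #11) — 6 events in the same relative order in both. Since dp[9][11] = 6, nothing longer is possible.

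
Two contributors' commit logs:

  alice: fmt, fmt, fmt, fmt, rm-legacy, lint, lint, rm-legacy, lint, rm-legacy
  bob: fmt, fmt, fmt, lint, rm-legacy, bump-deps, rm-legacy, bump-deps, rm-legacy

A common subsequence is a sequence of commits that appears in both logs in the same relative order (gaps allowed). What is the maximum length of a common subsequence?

6

Taking fmt at alice[1]=bob[1] → fmt at alice[2]=bob[2] → fmt at alice[3]=bob[3] → rm-legacy at alice[5]=bob[5] → rm-legacy at alice[8]=bob[7] → rm-legacy at alice[10]=bob[9] gives a common subsequence of length 6. dp[10][9] = 6 confirms this is the maximum.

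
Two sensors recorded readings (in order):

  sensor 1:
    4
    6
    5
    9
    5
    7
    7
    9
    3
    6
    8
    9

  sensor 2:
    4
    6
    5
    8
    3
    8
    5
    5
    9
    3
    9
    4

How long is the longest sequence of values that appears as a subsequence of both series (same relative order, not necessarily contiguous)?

One common subsequence of length 7: 4 (sensor 1 #1, sensor 2 #1) → 6 (sensor 1 #2, sensor 2 #2) → 5 (sensor 1 #3, sensor 2 #7) → 5 (sensor 1 #5, sensor 2 #8) → 9 (sensor 1 #8, sensor 2 #9) → 3 (sensor 1 #9, sensor 2 #10) → 9 (sensor 1 #12, sensor 2 #11), and the DP table's final entry dp[12][12] is also 7, so no common subsequence is longer.

7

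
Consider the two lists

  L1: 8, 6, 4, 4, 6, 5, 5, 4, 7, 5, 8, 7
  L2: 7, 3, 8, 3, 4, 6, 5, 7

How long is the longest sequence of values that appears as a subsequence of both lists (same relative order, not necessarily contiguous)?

Let dp[i][j] be the LCS length of the first i values of L1 and the first j values of L2. dp[i][j] = dp[i-1][j-1]+1 when the i-th and j-th values match, else max(dp[i-1][j], dp[i][j-1]).
    ·  7  3  8  3  4  6  5  7
 ·  0  0  0  0  0  0  0  0  0
 8  0  0  0  1  1  1  1  1  1
 6  0  0  0  1  1  1  2  2  2
 4  0  0  0  1  1  2  2  2  2
 4  0  0  0  1  1  2  2  2  2
 6  0  0  0  1  1  2  3  3  3
 5  0  0  0  1  1  2  3  4  4
 5  0  0  0  1  1  2  3  4  4
 4  0  0  0  1  1  2  3  4  4
 7  0  1  1  1  1  2  3  4  5
 5  0  1  1  1  1  2  3  4  5
 8  0  1  1  2  2  2  3  4  5
 7  0  1  1  2  2  2  3  4  5
dp[12][8] = 5. One LCS (by backtracking along matches): 8, 4, 6, 5, 7.

5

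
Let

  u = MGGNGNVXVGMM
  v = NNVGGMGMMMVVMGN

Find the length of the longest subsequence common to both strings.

One common subsequence of length 6: G (u #2, v #4), then G (u #3, v #5), then G (u #5, v #7), then V (u #7, v #11), then V (u #9, v #12), then G (u #10, v #14). The LCS DP gives dp[12][15] = 6, so this is optimal.

6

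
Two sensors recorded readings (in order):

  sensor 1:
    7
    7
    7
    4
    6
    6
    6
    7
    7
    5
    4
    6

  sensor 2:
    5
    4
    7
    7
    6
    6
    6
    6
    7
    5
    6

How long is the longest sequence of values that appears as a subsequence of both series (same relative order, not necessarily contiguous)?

Match 7 (sensor 1 #1, sensor 2 #3) → 7 (sensor 1 #2, sensor 2 #4) → 6 (sensor 1 #5, sensor 2 #6) → 6 (sensor 1 #6, sensor 2 #7) → 6 (sensor 1 #7, sensor 2 #8) → 7 (sensor 1 #9, sensor 2 #9) → 5 (sensor 1 #10, sensor 2 #10) → 6 (sensor 1 #12, sensor 2 #11) — 8 values in the same relative order in both. Since dp[12][11] = 8, nothing longer is possible.

8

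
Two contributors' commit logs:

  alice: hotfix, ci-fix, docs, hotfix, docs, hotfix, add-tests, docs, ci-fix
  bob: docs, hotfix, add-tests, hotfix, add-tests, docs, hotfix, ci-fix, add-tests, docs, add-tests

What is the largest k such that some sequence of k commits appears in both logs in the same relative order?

6

Match hotfix at alice[1]=bob[2], hotfix at alice[4]=bob[4], docs at alice[5]=bob[6], hotfix at alice[6]=bob[7], add-tests at alice[7]=bob[9], docs at alice[8]=bob[10] — 6 commits in the same relative order in both. The LCS DP gives dp[9][11] = 6, so this is optimal.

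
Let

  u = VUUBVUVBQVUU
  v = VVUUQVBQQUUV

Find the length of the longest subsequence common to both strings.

Let dp[i][j] be the LCS length of the first i characters of u and the first j characters of v. dp[i][j] = dp[i-1][j-1]+1 when the i-th and j-th characters match, else max(dp[i-1][j], dp[i][j-1]).
    ·  V  V  U  U  Q  V  B  Q  Q  U  U  V
 ·  0  0  0  0  0  0  0  0  0  0  0  0  0
 V  0  1  1  1  1  1  1  1  1  1  1  1  1
 U  0  1  1  2  2  2  2  2  2  2  2  2  2
 U  0  1  1  2  3  3  3  3  3  3  3  3  3
 B  0  1  1  2  3  3  3  4  4  4  4  4  4
 V  0  1  2  2  3  3  4  4  4  4  4  4  5
 U  0  1  2  3  3  3  4  4  4  4  5  5  5
 V  0  1  2  3  3  3  4  4  4  4  5  5  6
 B  0  1  2  3  3  3  4  5  5  5  5  5  6
 Q  0  1  2  3  3  4  4  5  6  6  6  6  6
 V  0  1  2  3  3  4  5  5  6  6  6  6  7
 U  0  1  2  3  4  4  5  5  6  6  7  7  7
 U  0  1  2  3  4  4  5  5  6  6  7  8  8
dp[12][12] = 8. One LCS (by backtracking along matches): VUUVBQUU.

8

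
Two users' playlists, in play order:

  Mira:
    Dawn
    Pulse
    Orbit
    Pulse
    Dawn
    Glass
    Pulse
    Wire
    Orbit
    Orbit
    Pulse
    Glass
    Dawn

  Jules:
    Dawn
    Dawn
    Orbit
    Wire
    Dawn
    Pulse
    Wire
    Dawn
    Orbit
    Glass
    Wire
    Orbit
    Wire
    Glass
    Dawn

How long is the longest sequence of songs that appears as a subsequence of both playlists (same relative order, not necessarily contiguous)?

Match Dawn at Mira[1]=Jules[2] → Orbit at Mira[3]=Jules[3] → Pulse at Mira[4]=Jules[6] → Dawn at Mira[5]=Jules[8] → Glass at Mira[6]=Jules[10] → Wire at Mira[8]=Jules[11] → Orbit at Mira[9]=Jules[12] → Glass at Mira[12]=Jules[14] → Dawn at Mira[13]=Jules[15] — 9 songs in the same relative order in both. The LCS DP gives dp[13][15] = 9, so this is optimal.

9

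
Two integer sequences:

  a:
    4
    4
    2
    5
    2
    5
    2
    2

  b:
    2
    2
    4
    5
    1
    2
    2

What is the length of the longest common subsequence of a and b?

5

Taking 2 [3,1] → 2 [5,2] → 5 [6,4] → 2 [7,6] → 2 [8,7] gives a common subsequence of length 5. The LCS DP gives dp[8][7] = 5, so this is optimal.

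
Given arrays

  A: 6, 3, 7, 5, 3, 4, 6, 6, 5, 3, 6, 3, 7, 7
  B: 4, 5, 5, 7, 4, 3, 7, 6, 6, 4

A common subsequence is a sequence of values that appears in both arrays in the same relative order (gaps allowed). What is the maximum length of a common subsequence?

Taking 3 [2,6], 7 [3,7], 6 [7,8], 6 [8,9] gives a common subsequence of length 4. The LCS DP gives dp[14][10] = 4, so this is optimal.

4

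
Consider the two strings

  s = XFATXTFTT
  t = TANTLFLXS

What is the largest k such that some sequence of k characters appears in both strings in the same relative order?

Match A [3,2], T [4,4], X [5,8] — 3 characters in the same relative order in both. The LCS DP gives dp[9][9] = 3, so this is optimal.

3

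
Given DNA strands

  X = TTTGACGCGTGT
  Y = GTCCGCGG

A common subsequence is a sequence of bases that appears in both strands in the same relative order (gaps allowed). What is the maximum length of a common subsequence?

6

Let dp[i][j] be the LCS length of the first i bases of X and the first j bases of Y. dp[i][j] = dp[i-1][j-1]+1 when the i-th and j-th bases match, else max(dp[i-1][j], dp[i][j-1]).
    ·  G  T  C  C  G  C  G  G
 ·  0  0  0  0  0  0  0  0  0
 T  0  0  1  1  1  1  1  1  1
 T  0  0  1  1  1  1  1  1  1
 T  0  0  1  1  1  1  1  1  1
 G  0  1  1  1  1  2  2  2  2
 A  0  1  1  1  1  2  2  2  2
 C  0  1  1  2  2  2  3  3  3
 G  0  1  1  2  2  3  3  4  4
 C  0  1  1  2  3  3  4  4  4
 G  0  1  1  2  3  4  4  5  5
 T  0  1  2  2  3  4  4  5  5
 G  0  1  2  2  3  4  4  5  6
 T  0  1  2  2  3  4  4  5  6
dp[12][8] = 6. One LCS (by backtracking along matches): TCGCGG.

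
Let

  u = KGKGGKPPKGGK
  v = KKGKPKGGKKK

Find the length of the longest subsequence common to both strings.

9

Pick K (u #1, v #1), then K (u #3, v #2), then G (u #5, v #3), then K (u #6, v #4), then P (u #8, v #5), then K (u #9, v #6), then G (u #10, v #7), then G (u #11, v #8), then K (u #12, v #11); all 9 characters appear in both, in order. The LCS DP gives dp[12][11] = 9, so this is optimal.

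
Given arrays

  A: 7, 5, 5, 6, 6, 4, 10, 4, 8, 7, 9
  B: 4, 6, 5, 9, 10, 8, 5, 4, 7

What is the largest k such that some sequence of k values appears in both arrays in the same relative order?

4

Match 5 at A[2]=B[3], then 5 at A[3]=B[7], then 4 at A[8]=B[8], then 7 at A[10]=B[9] — 4 values in the same relative order in both. dp[11][9] = 4 confirms this is the maximum.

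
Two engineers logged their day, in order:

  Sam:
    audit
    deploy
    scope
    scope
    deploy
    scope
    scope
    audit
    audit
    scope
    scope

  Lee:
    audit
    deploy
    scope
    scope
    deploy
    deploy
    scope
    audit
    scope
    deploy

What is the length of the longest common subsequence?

Taking audit (Sam #1, Lee #1); then deploy (Sam #2, Lee #2); then scope (Sam #3, Lee #3); then scope (Sam #4, Lee #4); then deploy (Sam #5, Lee #6); then scope (Sam #7, Lee #7); then audit (Sam #9, Lee #8); then scope (Sam #10, Lee #9) gives a common subsequence of length 8. The LCS DP gives dp[11][10] = 8, so this is optimal.

8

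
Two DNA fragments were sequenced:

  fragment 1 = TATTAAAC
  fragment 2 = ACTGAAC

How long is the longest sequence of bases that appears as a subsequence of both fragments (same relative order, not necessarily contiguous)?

Let dp[i][j] be the LCS length of the first i bases of fragment 1 and the first j bases of fragment 2. dp[i][j] = dp[i-1][j-1]+1 when the i-th and j-th bases match, else max(dp[i-1][j], dp[i][j-1]).
    ·  A  C  T  G  A  A  C
 ·  0  0  0  0  0  0  0  0
 T  0  0  0  1  1  1  1  1
 A  0  1  1  1  1  2  2  2
 T  0  1  1  2  2  2  2  2
 T  0  1  1  2  2  2  2  2
 A  0  1  1  2  2  3  3  3
 A  0  1  1  2  2  3  4  4
 A  0  1  1  2  2  3  4  4
 C  0  1  2  2  2  3  4  5
dp[8][7] = 5. One LCS (by backtracking along matches): ATAAC.

5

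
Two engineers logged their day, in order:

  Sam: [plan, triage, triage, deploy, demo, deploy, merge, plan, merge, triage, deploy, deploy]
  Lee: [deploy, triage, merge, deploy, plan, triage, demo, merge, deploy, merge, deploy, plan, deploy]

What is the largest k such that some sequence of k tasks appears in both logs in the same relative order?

7

Pick plan [1,5], triage [3,6], demo [5,7], deploy [6,9], merge [7,10], plan [8,12], deploy [12,13]; all 7 tasks appear in both, in order, and the DP table's final entry dp[12][13] is also 7, so no common subsequence is longer.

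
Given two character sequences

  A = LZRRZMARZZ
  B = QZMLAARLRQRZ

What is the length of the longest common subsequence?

5

Let dp[i][j] be the LCS length of the first i characters of A and the first j characters of B. dp[i][j] = dp[i-1][j-1]+1 when the i-th and j-th characters match, else max(dp[i-1][j], dp[i][j-1]).
    ·  Q  Z  M  L  A  A  R  L  R  Q  R  Z
 ·  0  0  0  0  0  0  0  0  0  0  0  0  0
 L  0  0  0  0  1  1  1  1  1  1  1  1  1
 Z  0  0  1  1  1  1  1  1  1  1  1  1  2
 R  0  0  1  1  1  1  1  2  2  2  2  2  2
 R  0  0  1  1  1  1  1  2  2  3  3  3  3
 Z  0  0  1  1  1  1  1  2  2  3  3  3  4
 M  0  0  1  2  2  2  2  2  2  3  3  3  4
 A  0  0  1  2  2  3  3  3  3  3  3  3  4
 R  0  0  1  2  2  3  3  4  4  4  4  4  4
 Z  0  0  1  2  2  3  3  4  4  4  4  4  5
 Z  0  0  1  2  2  3  3  4  4  4  4  4  5
dp[10][12] = 5. One LCS (by backtracking along matches): LRRRZ.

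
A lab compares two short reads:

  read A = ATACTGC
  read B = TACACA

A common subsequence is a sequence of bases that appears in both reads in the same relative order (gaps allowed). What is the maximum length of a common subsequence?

Taking T [2,1], then A [3,2], then C [4,3], then C [7,5] gives a common subsequence of length 4, and the DP table's final entry dp[7][6] is also 4, so no common subsequence is longer.

4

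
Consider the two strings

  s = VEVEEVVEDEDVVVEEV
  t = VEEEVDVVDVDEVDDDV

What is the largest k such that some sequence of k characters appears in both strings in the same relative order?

Taking V (s #1, t #1) → E (s #2, t #2) → E (s #4, t #3) → E (s #5, t #4) → V (s #7, t #5) → D (s #11, t #6) → V (s #12, t #7) → V (s #13, t #8) → V (s #14, t #10) → E (s #15, t #12) → V (s #17, t #17) gives a common subsequence of length 11. The LCS DP gives dp[17][17] = 11, so this is optimal.

11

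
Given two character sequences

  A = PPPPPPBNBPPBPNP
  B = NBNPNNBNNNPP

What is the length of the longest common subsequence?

One common subsequence of length 6: B at A[7]=B[2], then N at A[8]=B[3], then P at A[10]=B[4], then B at A[12]=B[7], then P at A[13]=B[11], then P at A[15]=B[12]. Since dp[15][12] = 6, nothing longer is possible.

6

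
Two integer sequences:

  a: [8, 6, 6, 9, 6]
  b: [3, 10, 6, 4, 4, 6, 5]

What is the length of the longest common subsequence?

One common subsequence of length 2: 6 [2,3], 6 [3,6], and the DP table's final entry dp[5][7] is also 2, so no common subsequence is longer.

2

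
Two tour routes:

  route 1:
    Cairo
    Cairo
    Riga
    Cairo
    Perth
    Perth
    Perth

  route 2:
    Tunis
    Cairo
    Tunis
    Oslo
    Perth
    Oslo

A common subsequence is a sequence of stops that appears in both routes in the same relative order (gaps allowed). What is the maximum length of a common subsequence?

2

Match Cairo (route 1 #1, route 2 #2); then Perth (route 1 #5, route 2 #5) — 2 stops in the same relative order in both. Since dp[7][6] = 2, nothing longer is possible.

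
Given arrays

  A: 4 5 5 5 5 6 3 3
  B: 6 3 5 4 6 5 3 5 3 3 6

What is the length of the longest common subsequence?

Pick 4 (A #1, B #4), 5 (A #2, B #6), 5 (A #5, B #8), 3 (A #7, B #9), 3 (A #8, B #10); all 5 values appear in both, in order. dp[8][11] = 5 confirms this is the maximum.

5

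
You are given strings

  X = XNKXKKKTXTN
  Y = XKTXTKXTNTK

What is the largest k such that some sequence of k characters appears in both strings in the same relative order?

7

Match X (X #1, Y #1) → K (X #3, Y #2) → X (X #4, Y #4) → K (X #7, Y #6) → X (X #9, Y #7) → T (X #10, Y #8) → N (X #11, Y #9) — 7 characters in the same relative order in both. dp[11][11] = 7 confirms this is the maximum.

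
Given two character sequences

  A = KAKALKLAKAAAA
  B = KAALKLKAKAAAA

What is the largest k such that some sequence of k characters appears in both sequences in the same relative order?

One common subsequence of length 12: K [1,1]; then A [2,2]; then A [4,3]; then L [5,4]; then K [6,5]; then L [7,6]; then A [8,8]; then K [9,9]; then A [10,10]; then A [11,11]; then A [12,12]; then A [13,13], and the DP table's final entry dp[13][13] is also 12, so no common subsequence is longer.

12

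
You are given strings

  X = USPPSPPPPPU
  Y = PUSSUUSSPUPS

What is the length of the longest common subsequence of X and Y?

5

Let dp[i][j] be the LCS length of the first i characters of X and the first j characters of Y. dp[i][j] = dp[i-1][j-1]+1 when the i-th and j-th characters match, else max(dp[i-1][j], dp[i][j-1]).
    ·  P  U  S  S  U  U  S  S  P  U  P  S
 ·  0  0  0  0  0  0  0  0  0  0  0  0  0
 U  0  0  1  1  1  1  1  1  1  1  1  1  1
 S  0  0  1  2  2  2  2  2  2  2  2  2  2
 P  0  1  1  2  2  2  2  2  2  3  3  3  3
 P  0  1  1  2  2  2  2  2  2  3  3  4  4
 S  0  1  1  2  3  3  3  3  3  3  3  4  5
 P  0  1  1  2  3  3  3  3  3  4  4  4  5
 P  0  1  1  2  3  3  3  3  3  4  4  5  5
 P  0  1  1  2  3  3  3  3  3  4  4  5  5
 P  0  1  1  2  3  3  3  3  3  4  4  5  5
 P  0  1  1  2  3  3  3  3  3  4  4  5  5
 U  0  1  2  2  3  4  4  4  4  4  5  5  5
dp[11][12] = 5. One LCS (by backtracking along matches): USPPS.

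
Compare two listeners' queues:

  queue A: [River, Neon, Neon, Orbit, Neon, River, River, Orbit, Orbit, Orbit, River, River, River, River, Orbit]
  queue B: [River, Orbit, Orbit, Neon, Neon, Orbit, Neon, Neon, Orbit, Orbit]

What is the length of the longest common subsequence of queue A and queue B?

One common subsequence of length 7: River (queue A #1, queue B #1); then Neon (queue A #2, queue B #4); then Neon (queue A #3, queue B #5); then Orbit (queue A #4, queue B #6); then Neon (queue A #5, queue B #8); then Orbit (queue A #10, queue B #9); then Orbit (queue A #15, queue B #10), and the DP table's final entry dp[15][10] is also 7, so no common subsequence is longer.

7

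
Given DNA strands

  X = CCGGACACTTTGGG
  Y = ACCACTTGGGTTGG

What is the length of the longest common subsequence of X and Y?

9

One common subsequence of length 9: C [1,2]; then C [2,3]; then A [5,4]; then C [6,5]; then T [9,7]; then T [10,11]; then T [11,12]; then G [13,13]; then G [14,14], and the DP table's final entry dp[14][14] is also 9, so no common subsequence is longer.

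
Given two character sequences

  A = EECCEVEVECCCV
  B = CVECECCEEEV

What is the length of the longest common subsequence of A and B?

Pick E at A[1]=B[3]; then E at A[2]=B[5]; then C at A[3]=B[6]; then C at A[4]=B[7]; then E at A[5]=B[8]; then E at A[7]=B[9]; then E at A[9]=B[10]; then V at A[13]=B[11]; all 8 characters appear in both, in order, and the DP table's final entry dp[13][11] is also 8, so no common subsequence is longer.

8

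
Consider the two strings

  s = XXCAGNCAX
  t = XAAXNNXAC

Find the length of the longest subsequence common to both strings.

Match X at s[1]=t[4], X at s[2]=t[7], A at s[4]=t[8], C at s[7]=t[9] — 4 characters in the same relative order in both. dp[9][9] = 4 confirms this is the maximum.

4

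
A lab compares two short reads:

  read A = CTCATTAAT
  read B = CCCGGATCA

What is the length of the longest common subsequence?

Let dp[i][j] be the LCS length of the first i bases of read A and the first j bases of read B. dp[i][j] = dp[i-1][j-1]+1 when the i-th and j-th bases match, else max(dp[i-1][j], dp[i][j-1]).
    ·  C  C  C  G  G  A  T  C  A
 ·  0  0  0  0  0  0  0  0  0  0
 C  0  1  1  1  1  1  1  1  1  1
 T  0  1  1  1  1  1  1  2  2  2
 C  0  1  2  2  2  2  2  2  3  3
 A  0  1  2  2  2  2  3  3  3  4
 T  0  1  2  2  2  2  3  4  4  4
 T  0  1  2  2  2  2  3  4  4  4
 A  0  1  2  2  2  2  3  4  4  5
 A  0  1  2  2  2  2  3  4  4  5
 T  0  1  2  2  2  2  3  4  4  5
dp[9][9] = 5. One LCS (by backtracking along matches): CCATA.

5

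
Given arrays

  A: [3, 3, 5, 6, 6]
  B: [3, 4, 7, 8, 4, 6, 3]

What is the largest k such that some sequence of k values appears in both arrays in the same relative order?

Let dp[i][j] be the LCS length of the first i values of A and the first j values of B. dp[i][j] = dp[i-1][j-1]+1 when the i-th and j-th values match, else max(dp[i-1][j], dp[i][j-1]).
    ·  3  4  7  8  4  6  3
 ·  0  0  0  0  0  0  0  0
 3  0  1  1  1  1  1  1  1
 3  0  1  1  1  1  1  1  2
 5  0  1  1  1  1  1  1  2
 6  0  1  1  1  1  1  2  2
 6  0  1  1  1  1  1  2  2
dp[5][7] = 2. One LCS (by backtracking along matches): 3, 3.

2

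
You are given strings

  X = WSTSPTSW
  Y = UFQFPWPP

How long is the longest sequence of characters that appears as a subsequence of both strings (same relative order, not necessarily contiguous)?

2

Pick W at X[1]=Y[6], P at X[5]=Y[8]; all 2 characters appear in both, in order. The LCS DP gives dp[8][8] = 2, so this is optimal.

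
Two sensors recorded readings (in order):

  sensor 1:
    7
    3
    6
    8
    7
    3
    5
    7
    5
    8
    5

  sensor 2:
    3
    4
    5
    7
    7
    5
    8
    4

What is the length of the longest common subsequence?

Let dp[i][j] be the LCS length of the first i values of sensor 1 and the first j values of sensor 2. dp[i][j] = dp[i-1][j-1]+1 when the i-th and j-th values match, else max(dp[i-1][j], dp[i][j-1]).
    ·  3  4  5  7  7  5  8  4
 ·  0  0  0  0  0  0  0  0  0
 7  0  0  0  0  1  1  1  1  1
 3  0  1  1  1  1  1  1  1  1
 6  0  1  1  1  1  1  1  1  1
 8  0  1  1  1  1  1  1  2  2
 7  0  1  1  1  2  2  2  2  2
 3  0  1  1  1  2  2  2  2  2
 5  0  1  1  2  2  2  3  3  3
 7  0  1  1  2  3  3  3  3  3
 5  0  1  1  2  3  3  4  4  4
 8  0  1  1  2  3  3  4  5  5
 5  0  1  1  2  3  3  4  5  5
dp[11][8] = 5. One LCS (by backtracking along matches): 3, 7, 7, 5, 8.

5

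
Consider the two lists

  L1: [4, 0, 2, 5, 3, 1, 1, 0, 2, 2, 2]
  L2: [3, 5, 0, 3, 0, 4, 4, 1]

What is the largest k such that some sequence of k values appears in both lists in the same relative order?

3

Let dp[i][j] be the LCS length of the first i values of L1 and the first j values of L2. dp[i][j] = dp[i-1][j-1]+1 when the i-th and j-th values match, else max(dp[i-1][j], dp[i][j-1]).
    ·  3  5  0  3  0  4  4  1
 ·  0  0  0  0  0  0  0  0  0
 4  0  0  0  0  0  0  1  1  1
 0  0  0  0  1  1  1  1  1  1
 2  0  0  0  1  1  1  1  1  1
 5  0  0  1  1  1  1  1  1  1
 3  0  1  1  1  2  2  2  2  2
 1  0  1  1  1  2  2  2  2  3
 1  0  1  1  1  2  2  2  2  3
 0  0  1  1  2  2  3  3  3  3
 2  0  1  1  2  2  3  3  3  3
 2  0  1  1  2  2  3  3  3  3
 2  0  1  1  2  2  3  3  3  3
dp[11][8] = 3. One LCS (by backtracking along matches): 0, 3, 1.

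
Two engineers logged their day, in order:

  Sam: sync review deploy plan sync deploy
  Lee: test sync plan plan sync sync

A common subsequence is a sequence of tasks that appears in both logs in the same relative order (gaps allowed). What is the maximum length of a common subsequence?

One common subsequence of length 3: sync at Sam[1]=Lee[2] → plan at Sam[4]=Lee[4] → sync at Sam[5]=Lee[6], and the DP table's final entry dp[6][6] is also 3, so no common subsequence is longer.

3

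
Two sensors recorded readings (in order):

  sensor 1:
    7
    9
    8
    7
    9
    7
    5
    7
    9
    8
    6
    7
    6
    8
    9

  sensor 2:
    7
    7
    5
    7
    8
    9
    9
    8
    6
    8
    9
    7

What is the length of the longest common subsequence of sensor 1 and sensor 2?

9

Pick 7 at sensor 1[4]=sensor 2[1], then 7 at sensor 1[6]=sensor 2[2], then 5 at sensor 1[7]=sensor 2[3], then 7 at sensor 1[8]=sensor 2[4], then 9 at sensor 1[9]=sensor 2[7], then 8 at sensor 1[10]=sensor 2[8], then 6 at sensor 1[13]=sensor 2[9], then 8 at sensor 1[14]=sensor 2[10], then 9 at sensor 1[15]=sensor 2[11]; all 9 values appear in both, in order. The LCS DP gives dp[15][12] = 9, so this is optimal.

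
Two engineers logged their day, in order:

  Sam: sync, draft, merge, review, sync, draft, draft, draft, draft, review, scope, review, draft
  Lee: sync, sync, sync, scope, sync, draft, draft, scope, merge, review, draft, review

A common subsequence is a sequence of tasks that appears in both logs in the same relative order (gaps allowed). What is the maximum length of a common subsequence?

Match sync at Sam[1]=Lee[3], sync at Sam[5]=Lee[5], draft at Sam[8]=Lee[6], draft at Sam[9]=Lee[7], scope at Sam[11]=Lee[8], review at Sam[12]=Lee[10], draft at Sam[13]=Lee[11] — 7 tasks in the same relative order in both. Since dp[13][12] = 7, nothing longer is possible.

7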